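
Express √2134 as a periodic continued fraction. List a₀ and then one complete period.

[46; 5, 8, 5, 92]

a₀ = ⌊√2134⌋ = 46.
With m₀=0, d₀=1 and mₖ₊₁ = dₖaₖ − mₖ, dₖ₊₁ = (n − mₖ₊₁²)/dₖ, aₖ₊₁ = ⌊(a₀+mₖ₊₁)/dₖ₊₁⌋:
  k=1: m=46, d=18, a=5
  k=2: m=44, d=11, a=8
  k=3: m=44, d=18, a=5
  k=4: m=46, d=1, a=92
d=1 and a=2a₀=92 at k=4, so the next step gives (m, d) = (46, 18) again — its k=1 value — and the period has length 4.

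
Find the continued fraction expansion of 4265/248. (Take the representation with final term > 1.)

[17; 5, 16, 3]

4265 = 17·248 + 49
248 = 5·49 + 3
49 = 16·3 + 1
3 = 3·1 + 0  (stop)
So 4265/248 = [17; 5, 16, 3].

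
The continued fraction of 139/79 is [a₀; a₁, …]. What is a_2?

3

139 = 1·79 + 60   →  a_0 = 1
79 = 1·60 + 19   →  a_1 = 1
60 = 3·19 + 3   →  a_2 = 3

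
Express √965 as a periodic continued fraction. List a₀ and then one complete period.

a₀ = ⌊√965⌋ = 31.

[31; 15, 1, 1, 15, 62]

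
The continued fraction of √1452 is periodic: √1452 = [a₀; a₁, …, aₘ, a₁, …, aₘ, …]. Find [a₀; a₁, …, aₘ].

[38; 9, 1, 1, 18, 1, 1, 9, 76]

a₀ = ⌊√1452⌋ = 38.
With m₀=0, d₀=1 and mₖ₊₁ = dₖaₖ − mₖ, dₖ₊₁ = (n − mₖ₊₁²)/dₖ, aₖ₊₁ = ⌊(a₀+mₖ₊₁)/dₖ₊₁⌋:
  k=1: m=38, d=8, a=9
  k=2: m=34, d=37, a=1
  k=3: m=3, d=39, a=1
  k=4: m=36, d=4, a=18
  k=5: m=36, d=39, a=1
  k=6: m=3, d=37, a=1
  k=7: m=34, d=8, a=9
  k=8: m=38, d=1, a=76
d=1 and a=2a₀=76 at k=8, so the next step gives (m, d) = (38, 8) again — its k=1 value — and the period has length 8.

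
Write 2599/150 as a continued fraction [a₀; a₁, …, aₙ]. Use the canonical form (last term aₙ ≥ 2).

[17; 3, 16, 3]

2599 = 17·150 + 49
150 = 3·49 + 3
49 = 16·3 + 1
3 = 3·1 + 0  (stop)
So 2599/150 = [17; 3, 16, 3].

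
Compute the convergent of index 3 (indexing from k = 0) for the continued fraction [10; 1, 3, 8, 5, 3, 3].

355/33

Using pₖ = aₖpₖ₋₁ + pₖ₋₂, qₖ = aₖqₖ₋₁ + qₖ₋₂ (with p₋₁=1, p₋₂=0, q₋₁=0, q₋₂=1):
  k=0: a=10, p=10, q=1
  k=1: a=1, p=11, q=1
  k=2: a=3, p=43, q=4
  k=3: a=8, p=355, q=33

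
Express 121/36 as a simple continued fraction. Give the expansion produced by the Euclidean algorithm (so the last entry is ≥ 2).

121 = 3×36 + 13
36 = 2×13 + 10
13 = 1×10 + 3
10 = 3×3 + 1
3 = 3×1 + 0  (stop)
So 121/36 = [3; 2, 1, 3, 3].

[3; 2, 1, 3, 3]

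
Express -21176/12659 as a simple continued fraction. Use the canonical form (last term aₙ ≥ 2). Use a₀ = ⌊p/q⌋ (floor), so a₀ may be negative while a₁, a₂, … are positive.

[-2; 3, 17, 1, 3, 2, 12, 2]

-21176 = -2·12659 + 4142
12659 = 3·4142 + 233
4142 = 17·233 + 181
233 = 1·181 + 52
181 = 3·52 + 25
52 = 2·25 + 2
25 = 12·2 + 1
2 = 2·1 + 0  (stop)
So -21176/12659 = [-2; 3, 17, 1, 3, 2, 12, 2].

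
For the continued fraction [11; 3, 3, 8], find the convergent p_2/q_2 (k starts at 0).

Using pₖ = aₖpₖ₋₁ + pₖ₋₂, qₖ = aₖqₖ₋₁ + qₖ₋₂ (with p₋₁=1, p₋₂=0, q₋₁=0, q₋₂=1):
  k=0: a=11, p=11, q=1
  k=1: a=3, p=34, q=3
  k=2: a=3, p=113, q=10

113/10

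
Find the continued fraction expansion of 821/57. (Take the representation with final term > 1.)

[14; 2, 2, 11]

821 = 14*57 + 23
57 = 2*23 + 11
23 = 2*11 + 1
11 = 11*1 + 0  (stop)
So 821/57 = [14; 2, 2, 11].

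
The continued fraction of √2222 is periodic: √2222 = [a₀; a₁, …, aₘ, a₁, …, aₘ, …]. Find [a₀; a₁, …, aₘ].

[47; 7, 4, 7, 94]

a₀ = ⌊√2222⌋ = 47.
With m₀=0, d₀=1 and mₖ₊₁ = dₖaₖ − mₖ, dₖ₊₁ = (n − mₖ₊₁²)/dₖ, aₖ₊₁ = ⌊(a₀+mₖ₊₁)/dₖ₊₁⌋:
  k=1: m=47, d=13, a=7
  k=2: m=44, d=22, a=4
  k=3: m=44, d=13, a=7
  k=4: m=47, d=1, a=94
d=1 and a=2a₀=94 at k=4, so the next step gives (m, d) = (47, 13) again — its k=1 value — and the period has length 4.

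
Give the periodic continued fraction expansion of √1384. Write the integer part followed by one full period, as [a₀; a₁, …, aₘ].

a₀ = ⌊√1384⌋ = 37.
With m₀=0, d₀=1 and mₖ₊₁ = dₖaₖ − mₖ, dₖ₊₁ = (n − mₖ₊₁²)/dₖ, aₖ₊₁ = ⌊(a₀+mₖ₊₁)/dₖ₊₁⌋:
  k=1: m=37, d=15, a=4
  k=2: m=23, d=57, a=1
  k=3: m=34, d=4, a=17
  k=4: m=34, d=57, a=1
  k=5: m=23, d=15, a=4
  k=6: m=37, d=1, a=74
d=1 and a=2a₀=74 at k=6, so the next step gives (m, d) = (37, 15) again — its k=1 value — and the period has length 6.

[37; 4, 1, 17, 1, 4, 74]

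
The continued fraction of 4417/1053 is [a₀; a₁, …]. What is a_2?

7

4417 = 4·1053 + 205   →  a_0 = 4
1053 = 5·205 + 28   →  a_1 = 5
205 = 7·28 + 9   →  a_2 = 7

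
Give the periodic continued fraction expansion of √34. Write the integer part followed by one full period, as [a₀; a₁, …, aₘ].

[5; 1, 4, 1, 10]

a₀ = ⌊√34⌋ = 5.
With m₀=0, d₀=1 and mₖ₊₁ = dₖaₖ − mₖ, dₖ₊₁ = (n − mₖ₊₁²)/dₖ, aₖ₊₁ = ⌊(a₀+mₖ₊₁)/dₖ₊₁⌋:
  k=1: m=5, d=9, a=1
  k=2: m=4, d=2, a=4
  k=3: m=4, d=9, a=1
  k=4: m=5, d=1, a=10
d=1 and a=2a₀=10 at k=4, so the next step gives (m, d) = (5, 9) again — its k=1 value — and the period has length 4.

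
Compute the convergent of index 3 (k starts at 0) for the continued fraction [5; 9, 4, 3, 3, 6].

613/120

Using pₖ = aₖpₖ₋₁ + pₖ₋₂, qₖ = aₖqₖ₋₁ + qₖ₋₂ (with p₋₁=1, p₋₂=0, q₋₁=0, q₋₂=1):
  k=0: a=5, p=5, q=1
  k=1: a=9, p=46, q=9
  k=2: a=4, p=189, q=37
  k=3: a=3, p=613, q=120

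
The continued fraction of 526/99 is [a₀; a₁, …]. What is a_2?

5

526 = 5·99 + 31   →  a_0 = 5
99 = 3·31 + 6   →  a_1 = 3
31 = 5·6 + 1   →  a_2 = 5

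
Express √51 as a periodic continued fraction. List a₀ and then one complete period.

[7; 7, 14]

a₀ = ⌊√51⌋ = 7.
With m₀=0, d₀=1 and mₖ₊₁ = dₖaₖ − mₖ, dₖ₊₁ = (n − mₖ₊₁²)/dₖ, aₖ₊₁ = ⌊(a₀+mₖ₊₁)/dₖ₊₁⌋:
  k=1: m=7, d=2, a=7
  k=2: m=7, d=1, a=14
d=1 and a=2a₀=14 at k=2, so the next step gives (m, d) = (7, 2) again — its k=1 value — and the period has length 2.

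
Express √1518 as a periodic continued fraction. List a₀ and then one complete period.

a₀ = ⌊√1518⌋ = 38.
With m₀=0, d₀=1 and mₖ₊₁ = dₖaₖ − mₖ, dₖ₊₁ = (n − mₖ₊₁²)/dₖ, aₖ₊₁ = ⌊(a₀+mₖ₊₁)/dₖ₊₁⌋:
  k=1: m=38, d=74, a=1
  k=2: m=36, d=3, a=24
  k=3: m=36, d=74, a=1
  k=4: m=38, d=1, a=76
d=1 and a=2a₀=76 at k=4, so the next step gives (m, d) = (38, 74) again — its k=1 value — and the period has length 4.

[38; 1, 24, 1, 76]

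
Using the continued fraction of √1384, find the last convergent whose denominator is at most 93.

√1384 = [37; 4, 1, 17, 1, 4, 74, …] (period length 6).
Convergents:
  p_0/q_0 = 37/1
  p_1/q_1 = 149/4
  p_2/q_2 = 186/5
  p_3/q_3 = 3311/89
  p_4/q_4 = 3497/94
q_3 = 89 ≤ 93 < 94 = q_4, so the answer is 3311/89.

3311/89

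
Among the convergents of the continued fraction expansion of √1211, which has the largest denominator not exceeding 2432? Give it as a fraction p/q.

√1211 = [34; 1, 3, 1, 68, …] (period length 4).
Convergents:
  p_0/q_0 = 34/1
  p_1/q_1 = 35/1
  p_2/q_2 = 139/4
  p_3/q_3 = 174/5
  p_4/q_4 = 11971/344
  p_5/q_5 = 12145/349
  p_6/q_6 = 48406/1391
  p_7/q_7 = 60551/1740
  p_8/q_8 = 4165874/119711
q_7 = 1740 ≤ 2432 < 119711 = q_8, so the answer is 60551/1740.

60551/1740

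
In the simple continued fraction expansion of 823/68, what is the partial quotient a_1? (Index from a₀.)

9

823 = 12·68 + 7   →  a_0 = 12
68 = 9·7 + 5   →  a_1 = 9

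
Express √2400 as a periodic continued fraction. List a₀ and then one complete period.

[48; 1, 96]

a₀ = ⌊√2400⌋ = 48.
With m₀=0, d₀=1 and mₖ₊₁ = dₖaₖ − mₖ, dₖ₊₁ = (n − mₖ₊₁²)/dₖ, aₖ₊₁ = ⌊(a₀+mₖ₊₁)/dₖ₊₁⌋:
  k=1: m=48, d=96, a=1
  k=2: m=48, d=1, a=96
d=1 and a=2a₀=96 at k=2, so the next step gives (m, d) = (48, 96) again — its k=1 value — and the period has length 2.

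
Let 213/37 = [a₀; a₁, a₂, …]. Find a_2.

3

213 = 5·37 + 28   →  a_0 = 5
37 = 1·28 + 9   →  a_1 = 1
28 = 3·9 + 1   →  a_2 = 3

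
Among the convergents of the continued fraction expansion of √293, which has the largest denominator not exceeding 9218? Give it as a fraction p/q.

84679/4947

√293 = [17; 8, 1, 1, 8, 34, …] (period length 5).
Convergents:
  p_0/q_0 = 17/1
  p_1/q_1 = 137/8
  p_2/q_2 = 154/9
  p_3/q_3 = 291/17
  p_4/q_4 = 2482/145
  p_5/q_5 = 84679/4947
  p_6/q_6 = 679914/39721
q_5 = 4947 ≤ 9218 < 39721 = q_6, so the answer is 84679/4947.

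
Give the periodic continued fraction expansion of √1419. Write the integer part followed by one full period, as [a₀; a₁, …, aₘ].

[37; 1, 2, 37, 2, 1, 74]

a₀ = ⌊√1419⌋ = 37.
With m₀=0, d₀=1 and mₖ₊₁ = dₖaₖ − mₖ, dₖ₊₁ = (n − mₖ₊₁²)/dₖ, aₖ₊₁ = ⌊(a₀+mₖ₊₁)/dₖ₊₁⌋:
  k=1: m=37, d=50, a=1
  k=2: m=13, d=25, a=2
  k=3: m=37, d=2, a=37
  k=4: m=37, d=25, a=2
  k=5: m=13, d=50, a=1
  k=6: m=37, d=1, a=74
d=1 and a=2a₀=74 at k=6, so the next step gives (m, d) = (37, 50) again — its k=1 value — and the period has length 6.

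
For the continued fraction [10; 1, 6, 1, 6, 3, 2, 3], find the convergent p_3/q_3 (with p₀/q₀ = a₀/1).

Using pₖ = aₖpₖ₋₁ + pₖ₋₂, qₖ = aₖqₖ₋₁ + qₖ₋₂ (with p₋₁=1, p₋₂=0, q₋₁=0, q₋₂=1):
  k=0: a=10, p=10, q=1
  k=1: a=1, p=11, q=1
  k=2: a=6, p=76, q=7
  k=3: a=1, p=87, q=8

87/8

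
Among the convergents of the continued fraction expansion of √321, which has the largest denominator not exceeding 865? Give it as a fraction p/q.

7722/431

√321 = [17; 1, 10, 1, 34, …] (period length 4).
Convergents:
  p_0/q_0 = 17/1
  p_1/q_1 = 18/1
  p_2/q_2 = 197/11
  p_3/q_3 = 215/12
  p_4/q_4 = 7507/419
  p_5/q_5 = 7722/431
  p_6/q_6 = 84727/4729
q_5 = 431 ≤ 865 < 4729 = q_6, so the answer is 7722/431.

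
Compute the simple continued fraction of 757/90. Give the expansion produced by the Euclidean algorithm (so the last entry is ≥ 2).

757 = 8*90 + 37
90 = 2*37 + 16
37 = 2*16 + 5
16 = 3*5 + 1
5 = 5*1 + 0  (stop)
So 757/90 = [8; 2, 2, 3, 5].

[8; 2, 2, 3, 5]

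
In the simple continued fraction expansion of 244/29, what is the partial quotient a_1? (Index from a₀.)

244 = 8·29 + 12   →  a_0 = 8
29 = 2·12 + 5   →  a_1 = 2

2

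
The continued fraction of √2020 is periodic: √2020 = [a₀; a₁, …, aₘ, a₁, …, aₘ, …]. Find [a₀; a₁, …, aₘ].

a₀ = ⌊√2020⌋ = 44.

[44; 1, 16, 1, 88]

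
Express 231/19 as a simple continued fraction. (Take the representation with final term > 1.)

231 = 12×19 + 3
19 = 6×3 + 1
3 = 3×1 + 0  (stop)
So 231/19 = [12; 6, 3].

[12; 6, 3]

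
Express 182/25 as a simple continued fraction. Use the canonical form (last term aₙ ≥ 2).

[7; 3, 1, 1, 3]

182 = 7·25 + 7
25 = 3·7 + 4
7 = 1·4 + 3
4 = 1·3 + 1
3 = 3·1 + 0  (stop)
So 182/25 = [7; 3, 1, 1, 3].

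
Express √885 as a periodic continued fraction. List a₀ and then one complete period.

[29; 1, 2, 1, 58]

a₀ = ⌊√885⌋ = 29.
With m₀=0, d₀=1 and mₖ₊₁ = dₖaₖ − mₖ, dₖ₊₁ = (n − mₖ₊₁²)/dₖ, aₖ₊₁ = ⌊(a₀+mₖ₊₁)/dₖ₊₁⌋:
  k=1: m=29, d=44, a=1
  k=2: m=15, d=15, a=2
  k=3: m=15, d=44, a=1
  k=4: m=29, d=1, a=58
d=1 and a=2a₀=58 at k=4, so the next step gives (m, d) = (29, 44) again — its k=1 value — and the period has length 4.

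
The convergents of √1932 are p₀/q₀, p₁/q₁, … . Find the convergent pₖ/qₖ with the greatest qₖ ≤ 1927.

√1932 = [43; 1, 20, 1, 86, …] (period length 4).
Convergents:
  p_0/q_0 = 43/1
  p_1/q_1 = 44/1
  p_2/q_2 = 923/21
  p_3/q_3 = 967/22
  p_4/q_4 = 84085/1913
  p_5/q_5 = 85052/1935
q_4 = 1913 ≤ 1927 < 1935 = q_5, so the answer is 84085/1913.

84085/1913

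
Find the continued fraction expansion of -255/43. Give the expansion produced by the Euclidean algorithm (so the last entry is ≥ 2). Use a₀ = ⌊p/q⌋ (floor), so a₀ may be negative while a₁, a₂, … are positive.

-255 = -6×43 + 3
43 = 14×3 + 1
3 = 3×1 + 0  (stop)
So -255/43 = [-6; 14, 3].

[-6; 14, 3]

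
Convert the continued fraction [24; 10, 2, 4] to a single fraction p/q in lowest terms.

Fold from the inside: start with 4/1.
  2 + 1/4 = 9/4
  10 + 4/9 = 94/9
  24 + 9/94 = 2265/94

2265/94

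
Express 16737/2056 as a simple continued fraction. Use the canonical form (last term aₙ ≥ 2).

[8; 7, 8, 1, 3, 8]

16737 = 8*2056 + 289
2056 = 7*289 + 33
289 = 8*33 + 25
33 = 1*25 + 8
25 = 3*8 + 1
8 = 8*1 + 0  (stop)
So 16737/2056 = [8; 7, 8, 1, 3, 8].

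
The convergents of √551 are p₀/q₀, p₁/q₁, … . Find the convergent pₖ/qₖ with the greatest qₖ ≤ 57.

446/19

√551 = [23; 2, 8, 1, 8, 2, 46, …] (period length 6).
Convergents:
  p_0/q_0 = 23/1
  p_1/q_1 = 47/2
  p_2/q_2 = 399/17
  p_3/q_3 = 446/19
  p_4/q_4 = 3967/169
q_3 = 19 ≤ 57 < 169 = q_4, so the answer is 446/19.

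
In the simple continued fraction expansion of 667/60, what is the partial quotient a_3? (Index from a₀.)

667 = 11·60 + 7   →  a_0 = 11
60 = 8·7 + 4   →  a_1 = 8
7 = 1·4 + 3   →  a_2 = 1
4 = 1·3 + 1   →  a_3 = 1

1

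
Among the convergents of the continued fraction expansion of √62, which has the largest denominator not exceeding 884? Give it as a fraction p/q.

√62 = [7; 1, 6, 1, 14, …] (period length 4).
Convergents:
  p_0/q_0 = 7/1
  p_1/q_1 = 8/1
  p_2/q_2 = 55/7
  p_3/q_3 = 63/8
  p_4/q_4 = 937/119
  p_5/q_5 = 1000/127
  p_6/q_6 = 6937/881
  p_7/q_7 = 7937/1008
q_6 = 881 ≤ 884 < 1008 = q_7, so the answer is 6937/881.

6937/881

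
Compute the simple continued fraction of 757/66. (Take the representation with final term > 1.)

757 = 11×66 + 31
66 = 2×31 + 4
31 = 7×4 + 3
4 = 1×3 + 1
3 = 3×1 + 0  (stop)
So 757/66 = [11; 2, 7, 1, 3].

[11; 2, 7, 1, 3]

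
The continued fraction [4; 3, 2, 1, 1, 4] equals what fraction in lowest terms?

Using pₖ = aₖpₖ₋₁ + pₖ₋₂ and qₖ = aₖqₖ₋₁ + qₖ₋₂:
  k=0: a=4, p=4, q=1
  k=1: a=3, p=13, q=3
  k=2: a=2, p=30, q=7
  k=3: a=1, p=43, q=10
  k=4: a=1, p=73, q=17
  k=5: a=4, p=335, q=78

335/78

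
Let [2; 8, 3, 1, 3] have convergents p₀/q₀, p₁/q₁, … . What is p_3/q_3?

Using pₖ = aₖpₖ₋₁ + pₖ₋₂, qₖ = aₖqₖ₋₁ + qₖ₋₂ (with p₋₁=1, p₋₂=0, q₋₁=0, q₋₂=1):
  k=0: a=2, p=2, q=1
  k=1: a=8, p=17, q=8
  k=2: a=3, p=53, q=25
  k=3: a=1, p=70, q=33

70/33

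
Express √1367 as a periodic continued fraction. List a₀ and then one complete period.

a₀ = ⌊√1367⌋ = 36.
With m₀=0, d₀=1 and mₖ₊₁ = dₖaₖ − mₖ, dₖ₊₁ = (n − mₖ₊₁²)/dₖ, aₖ₊₁ = ⌊(a₀+mₖ₊₁)/dₖ₊₁⌋:
  k=1: m=36, d=71, a=1
  k=2: m=35, d=2, a=35
  k=3: m=35, d=71, a=1
  k=4: m=36, d=1, a=72
d=1 and a=2a₀=72 at k=4, so the next step gives (m, d) = (36, 71) again — its k=1 value — and the period has length 4.

[36; 1, 35, 1, 72]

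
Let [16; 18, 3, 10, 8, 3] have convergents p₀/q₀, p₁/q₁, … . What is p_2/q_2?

Using pₖ = aₖpₖ₋₁ + pₖ₋₂, qₖ = aₖqₖ₋₁ + qₖ₋₂ (with p₋₁=1, p₋₂=0, q₋₁=0, q₋₂=1):
  k=0: a=16, p=16, q=1
  k=1: a=18, p=289, q=18
  k=2: a=3, p=883, q=55

883/55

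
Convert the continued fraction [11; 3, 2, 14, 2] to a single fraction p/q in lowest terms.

2359/209

Fold from the inside: start with 2/1.
  14 + 1/2 = 29/2
  2 + 2/29 = 60/29
  3 + 29/60 = 209/60
  11 + 60/209 = 2359/209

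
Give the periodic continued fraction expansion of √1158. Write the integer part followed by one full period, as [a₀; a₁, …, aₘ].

[34; 34, 68]

a₀ = ⌊√1158⌋ = 34.
With m₀=0, d₀=1 and mₖ₊₁ = dₖaₖ − mₖ, dₖ₊₁ = (n − mₖ₊₁²)/dₖ, aₖ₊₁ = ⌊(a₀+mₖ₊₁)/dₖ₊₁⌋:
  k=1: m=34, d=2, a=34
  k=2: m=34, d=1, a=68
d=1 and a=2a₀=68 at k=2, so the next step gives (m, d) = (34, 2) again — its k=1 value — and the period has length 2.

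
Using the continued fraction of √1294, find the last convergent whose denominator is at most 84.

√1294 = [35; 1, 34, 1, 70, …] (period length 4).
Convergents:
  p_0/q_0 = 35/1
  p_1/q_1 = 36/1
  p_2/q_2 = 1259/35
  p_3/q_3 = 1295/36
  p_4/q_4 = 91909/2555
q_3 = 36 ≤ 84 < 2555 = q_4, so the answer is 1295/36.

1295/36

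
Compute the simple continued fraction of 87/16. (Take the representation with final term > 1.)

[5; 2, 3, 2]

87 = 5×16 + 7
16 = 2×7 + 2
7 = 3×2 + 1
2 = 2×1 + 0  (stop)
So 87/16 = [5; 2, 3, 2].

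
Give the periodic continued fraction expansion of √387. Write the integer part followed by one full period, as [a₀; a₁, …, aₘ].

[19; 1, 2, 19, 2, 1, 38]

a₀ = ⌊√387⌋ = 19.
With m₀=0, d₀=1 and mₖ₊₁ = dₖaₖ − mₖ, dₖ₊₁ = (n − mₖ₊₁²)/dₖ, aₖ₊₁ = ⌊(a₀+mₖ₊₁)/dₖ₊₁⌋:
  k=1: m=19, d=26, a=1
  k=2: m=7, d=13, a=2
  k=3: m=19, d=2, a=19
  k=4: m=19, d=13, a=2
  k=5: m=7, d=26, a=1
  k=6: m=19, d=1, a=38
d=1 and a=2a₀=38 at k=6, so the next step gives (m, d) = (19, 26) again — its k=1 value — and the period has length 6.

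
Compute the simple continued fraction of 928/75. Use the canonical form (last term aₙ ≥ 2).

928 = 12·75 + 28
75 = 2·28 + 19
28 = 1·19 + 9
19 = 2·9 + 1
9 = 9·1 + 0  (stop)
So 928/75 = [12; 2, 1, 2, 9].

[12; 2, 1, 2, 9]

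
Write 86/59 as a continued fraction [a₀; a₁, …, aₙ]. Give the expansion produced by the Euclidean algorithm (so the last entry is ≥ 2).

86 = 1×59 + 27
59 = 2×27 + 5
27 = 5×5 + 2
5 = 2×2 + 1
2 = 2×1 + 0  (stop)
So 86/59 = [1; 2, 5, 2, 2].

[1; 2, 5, 2, 2]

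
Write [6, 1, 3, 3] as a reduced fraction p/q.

Using pₖ = aₖpₖ₋₁ + pₖ₋₂ and qₖ = aₖqₖ₋₁ + qₖ₋₂:
  k=0: a=6, p=6, q=1
  k=1: a=1, p=7, q=1
  k=2: a=3, p=27, q=4
  k=3: a=3, p=88, q=13

88/13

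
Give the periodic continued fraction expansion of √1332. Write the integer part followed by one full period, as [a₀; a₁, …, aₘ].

a₀ = ⌊√1332⌋ = 36.
With m₀=0, d₀=1 and mₖ₊₁ = dₖaₖ − mₖ, dₖ₊₁ = (n − mₖ₊₁²)/dₖ, aₖ₊₁ = ⌊(a₀+mₖ₊₁)/dₖ₊₁⌋:
  k=1: m=36, d=36, a=2
  k=2: m=36, d=1, a=72
d=1 and a=2a₀=72 at k=2, so the next step gives (m, d) = (36, 36) again — its k=1 value — and the period has length 2.

[36; 2, 72]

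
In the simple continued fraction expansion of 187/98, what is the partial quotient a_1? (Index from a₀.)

1

187 = 1·98 + 89   →  a_0 = 1
98 = 1·89 + 9   →  a_1 = 1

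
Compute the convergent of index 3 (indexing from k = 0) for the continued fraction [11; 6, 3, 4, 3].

915/82

Using pₖ = aₖpₖ₋₁ + pₖ₋₂, qₖ = aₖqₖ₋₁ + qₖ₋₂ (with p₋₁=1, p₋₂=0, q₋₁=0, q₋₂=1):
  k=0: a=11, p=11, q=1
  k=1: a=6, p=67, q=6
  k=2: a=3, p=212, q=19
  k=3: a=4, p=915, q=82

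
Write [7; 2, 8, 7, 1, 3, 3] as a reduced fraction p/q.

Fold from the inside: start with 3/1.
  3 + 1/3 = 10/3
  1 + 3/10 = 13/10
  7 + 10/13 = 101/13
  8 + 13/101 = 821/101
  2 + 101/821 = 1743/821
  7 + 821/1743 = 13022/1743

13022/1743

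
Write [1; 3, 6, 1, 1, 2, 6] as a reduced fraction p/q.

876/665

Using pₖ = aₖpₖ₋₁ + pₖ₋₂ and qₖ = aₖqₖ₋₁ + qₖ₋₂:
  k=0: a=1, p=1, q=1
  k=1: a=3, p=4, q=3
  k=2: a=6, p=25, q=19
  k=3: a=1, p=29, q=22
  k=4: a=1, p=54, q=41
  k=5: a=2, p=137, q=104
  k=6: a=6, p=876, q=665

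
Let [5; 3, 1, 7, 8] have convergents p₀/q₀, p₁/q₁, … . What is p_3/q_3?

Using pₖ = aₖpₖ₋₁ + pₖ₋₂, qₖ = aₖqₖ₋₁ + qₖ₋₂ (with p₋₁=1, p₋₂=0, q₋₁=0, q₋₂=1):
  k=0: a=5, p=5, q=1
  k=1: a=3, p=16, q=3
  k=2: a=1, p=21, q=4
  k=3: a=7, p=163, q=31

163/31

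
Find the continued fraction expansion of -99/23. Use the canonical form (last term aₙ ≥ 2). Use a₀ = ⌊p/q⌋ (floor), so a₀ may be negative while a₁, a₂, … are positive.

-99 = -5·23 + 16
23 = 1·16 + 7
16 = 2·7 + 2
7 = 3·2 + 1
2 = 2·1 + 0  (stop)
So -99/23 = [-5; 1, 2, 3, 2].

[-5; 1, 2, 3, 2]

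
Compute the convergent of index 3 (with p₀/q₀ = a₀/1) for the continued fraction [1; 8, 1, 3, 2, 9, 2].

Using pₖ = aₖpₖ₋₁ + pₖ₋₂, qₖ = aₖqₖ₋₁ + qₖ₋₂ (with p₋₁=1, p₋₂=0, q₋₁=0, q₋₂=1):
  k=0: a=1, p=1, q=1
  k=1: a=8, p=9, q=8
  k=2: a=1, p=10, q=9
  k=3: a=3, p=39, q=35

39/35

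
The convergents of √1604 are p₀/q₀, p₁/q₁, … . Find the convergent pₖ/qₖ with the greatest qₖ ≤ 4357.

√1604 = [40; 20, 80, …] (period length 2).
Convergents:
  p_0/q_0 = 40/1
  p_1/q_1 = 801/20
  p_2/q_2 = 64120/1601
  p_3/q_3 = 1283201/32040
q_2 = 1601 ≤ 4357 < 32040 = q_3, so the answer is 64120/1601.

64120/1601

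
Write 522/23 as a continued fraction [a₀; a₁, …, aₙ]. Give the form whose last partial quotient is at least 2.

522 = 22×23 + 16
23 = 1×16 + 7
16 = 2×7 + 2
7 = 3×2 + 1
2 = 2×1 + 0  (stop)
So 522/23 = [22; 1, 2, 3, 2].

[22; 1, 2, 3, 2]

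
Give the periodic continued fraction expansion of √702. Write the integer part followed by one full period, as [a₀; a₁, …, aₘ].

a₀ = ⌊√702⌋ = 26.

[26; 2, 52]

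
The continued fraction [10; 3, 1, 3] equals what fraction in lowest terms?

Fold from the inside: start with 3/1.
  1 + 1/3 = 4/3
  3 + 3/4 = 15/4
  10 + 4/15 = 154/15

154/15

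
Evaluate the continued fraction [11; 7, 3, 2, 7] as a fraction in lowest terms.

4221/379

Using pₖ = aₖpₖ₋₁ + pₖ₋₂ and qₖ = aₖqₖ₋₁ + qₖ₋₂:
  k=0: a=11, p=11, q=1
  k=1: a=7, p=78, q=7
  k=2: a=3, p=245, q=22
  k=3: a=2, p=568, q=51
  k=4: a=7, p=4221, q=379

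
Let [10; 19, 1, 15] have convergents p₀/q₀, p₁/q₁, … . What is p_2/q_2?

Using pₖ = aₖpₖ₋₁ + pₖ₋₂, qₖ = aₖqₖ₋₁ + qₖ₋₂ (with p₋₁=1, p₋₂=0, q₋₁=0, q₋₂=1):
  k=0: a=10, p=10, q=1
  k=1: a=19, p=191, q=19
  k=2: a=1, p=201, q=20

201/20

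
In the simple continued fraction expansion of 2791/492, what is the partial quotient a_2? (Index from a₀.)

2

2791 = 5·492 + 331   →  a_0 = 5
492 = 1·331 + 161   →  a_1 = 1
331 = 2·161 + 9   →  a_2 = 2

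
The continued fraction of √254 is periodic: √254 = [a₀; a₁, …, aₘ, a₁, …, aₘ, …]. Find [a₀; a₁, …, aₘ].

[15; 1, 14, 1, 30]

a₀ = ⌊√254⌋ = 15.
With m₀=0, d₀=1 and mₖ₊₁ = dₖaₖ − mₖ, dₖ₊₁ = (n − mₖ₊₁²)/dₖ, aₖ₊₁ = ⌊(a₀+mₖ₊₁)/dₖ₊₁⌋:
  k=1: m=15, d=29, a=1
  k=2: m=14, d=2, a=14
  k=3: m=14, d=29, a=1
  k=4: m=15, d=1, a=30
d=1 and a=2a₀=30 at k=4, so the next step gives (m, d) = (15, 29) again — its k=1 value — and the period has length 4.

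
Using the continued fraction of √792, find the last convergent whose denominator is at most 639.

√792 = [28; 7, 56, …] (period length 2).
Convergents:
  p_0/q_0 = 28/1
  p_1/q_1 = 197/7
  p_2/q_2 = 11060/393
  p_3/q_3 = 77617/2758
q_2 = 393 ≤ 639 < 2758 = q_3, so the answer is 11060/393.

11060/393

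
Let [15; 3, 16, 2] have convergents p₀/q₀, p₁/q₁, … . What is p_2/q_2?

Using pₖ = aₖpₖ₋₁ + pₖ₋₂, qₖ = aₖqₖ₋₁ + qₖ₋₂ (with p₋₁=1, p₋₂=0, q₋₁=0, q₋₂=1):
  k=0: a=15, p=15, q=1
  k=1: a=3, p=46, q=3
  k=2: a=16, p=751, q=49

751/49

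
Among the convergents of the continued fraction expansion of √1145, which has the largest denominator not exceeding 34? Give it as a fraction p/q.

1049/31

√1145 = [33; 1, 5, 5, 1, 66, …] (period length 5).
Convergents:
  p_0/q_0 = 33/1
  p_1/q_1 = 34/1
  p_2/q_2 = 203/6
  p_3/q_3 = 1049/31
  p_4/q_4 = 1252/37
q_3 = 31 ≤ 34 < 37 = q_4, so the answer is 1049/31.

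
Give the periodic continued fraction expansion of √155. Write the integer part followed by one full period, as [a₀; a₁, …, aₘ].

[12; 2, 4, 2, 24]

a₀ = ⌊√155⌋ = 12.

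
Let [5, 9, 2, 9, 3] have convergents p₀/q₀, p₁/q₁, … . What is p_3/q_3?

Using pₖ = aₖpₖ₋₁ + pₖ₋₂, qₖ = aₖqₖ₋₁ + qₖ₋₂ (with p₋₁=1, p₋₂=0, q₋₁=0, q₋₂=1):
  k=0: a=5, p=5, q=1
  k=1: a=9, p=46, q=9
  k=2: a=2, p=97, q=19
  k=3: a=9, p=919, q=180

919/180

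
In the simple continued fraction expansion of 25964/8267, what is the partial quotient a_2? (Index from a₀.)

25964 = 3·8267 + 1163   →  a_0 = 3
8267 = 7·1163 + 126   →  a_1 = 7
1163 = 9·126 + 29   →  a_2 = 9

9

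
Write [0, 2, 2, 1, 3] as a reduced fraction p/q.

11/26

Fold from the inside: start with 3/1.
  1 + 1/3 = 4/3
  2 + 3/4 = 11/4
  2 + 4/11 = 26/11
  0 + 11/26 = 11/26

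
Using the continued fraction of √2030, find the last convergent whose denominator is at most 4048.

√2030 = [45; 18, 90, …] (period length 2).
Convergents:
  p_0/q_0 = 45/1
  p_1/q_1 = 811/18
  p_2/q_2 = 73035/1621
  p_3/q_3 = 1315441/29196
q_2 = 1621 ≤ 4048 < 29196 = q_3, so the answer is 73035/1621.

73035/1621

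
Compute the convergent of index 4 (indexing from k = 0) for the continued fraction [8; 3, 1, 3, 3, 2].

Using pₖ = aₖpₖ₋₁ + pₖ₋₂, qₖ = aₖqₖ₋₁ + qₖ₋₂ (with p₋₁=1, p₋₂=0, q₋₁=0, q₋₂=1):
  k=0: a=8, p=8, q=1
  k=1: a=3, p=25, q=3
  k=2: a=1, p=33, q=4
  k=3: a=3, p=124, q=15
  k=4: a=3, p=405, q=49

405/49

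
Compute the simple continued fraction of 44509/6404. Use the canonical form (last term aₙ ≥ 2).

[6; 1, 19, 13, 3, 2, 3]

44509 = 6×6404 + 6085
6404 = 1×6085 + 319
6085 = 19×319 + 24
319 = 13×24 + 7
24 = 3×7 + 3
7 = 2×3 + 1
3 = 3×1 + 0  (stop)
So 44509/6404 = [6; 1, 19, 13, 3, 2, 3].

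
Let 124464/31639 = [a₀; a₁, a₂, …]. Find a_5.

1

124464 = 3·31639 + 29547   →  a_0 = 3
31639 = 1·29547 + 2092   →  a_1 = 1
29547 = 14·2092 + 259   →  a_2 = 14
2092 = 8·259 + 20   →  a_3 = 8
259 = 12·20 + 19   →  a_4 = 12
20 = 1·19 + 1   →  a_5 = 1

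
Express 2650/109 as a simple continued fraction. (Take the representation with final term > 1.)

2650 = 24*109 + 34
109 = 3*34 + 7
34 = 4*7 + 6
7 = 1*6 + 1
6 = 6*1 + 0  (stop)
So 2650/109 = [24; 3, 4, 1, 6].

[24; 3, 4, 1, 6]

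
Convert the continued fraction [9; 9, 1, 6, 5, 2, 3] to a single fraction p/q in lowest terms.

Fold from the inside: start with 3/1.
  2 + 1/3 = 7/3
  5 + 3/7 = 38/7
  6 + 7/38 = 235/38
  1 + 38/235 = 273/235
  9 + 235/273 = 2692/273
  9 + 273/2692 = 24501/2692

24501/2692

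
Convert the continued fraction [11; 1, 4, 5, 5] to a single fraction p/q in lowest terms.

1594/135

Fold from the inside: start with 5/1.
  5 + 1/5 = 26/5
  4 + 5/26 = 109/26
  1 + 26/109 = 135/109
  11 + 109/135 = 1594/135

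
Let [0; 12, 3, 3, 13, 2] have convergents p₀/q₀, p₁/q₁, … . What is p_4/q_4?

Using pₖ = aₖpₖ₋₁ + pₖ₋₂, qₖ = aₖqₖ₋₁ + qₖ₋₂ (with p₋₁=1, p₋₂=0, q₋₁=0, q₋₂=1):
  k=0: a=0, p=0, q=1
  k=1: a=12, p=1, q=12
  k=2: a=3, p=3, q=37
  k=3: a=3, p=10, q=123
  k=4: a=13, p=133, q=1636

133/1636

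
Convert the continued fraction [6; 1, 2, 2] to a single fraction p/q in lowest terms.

47/7

Fold from the inside: start with 2/1.
  2 + 1/2 = 5/2
  1 + 2/5 = 7/5
  6 + 5/7 = 47/7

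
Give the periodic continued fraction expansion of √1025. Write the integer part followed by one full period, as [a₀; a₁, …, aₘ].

[32; 64]

a₀ = ⌊√1025⌋ = 32.
With m₀=0, d₀=1 and mₖ₊₁ = dₖaₖ − mₖ, dₖ₊₁ = (n − mₖ₊₁²)/dₖ, aₖ₊₁ = ⌊(a₀+mₖ₊₁)/dₖ₊₁⌋:
  k=1: m=32, d=1, a=64
d=1 and a=2a₀=64 at k=1, so the next step gives (m, d) = (32, 1) again — its k=1 value — and the period has length 1.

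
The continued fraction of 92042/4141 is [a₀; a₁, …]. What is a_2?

2

92042 = 22·4141 + 940   →  a_0 = 22
4141 = 4·940 + 381   →  a_1 = 4
940 = 2·381 + 178   →  a_2 = 2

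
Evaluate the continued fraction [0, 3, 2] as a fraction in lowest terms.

Fold from the inside: start with 2/1.
  3 + 1/2 = 7/2
  0 + 2/7 = 2/7

2/7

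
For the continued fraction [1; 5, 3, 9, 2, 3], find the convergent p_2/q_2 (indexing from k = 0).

19/16

Using pₖ = aₖpₖ₋₁ + pₖ₋₂, qₖ = aₖqₖ₋₁ + qₖ₋₂ (with p₋₁=1, p₋₂=0, q₋₁=0, q₋₂=1):
  k=0: a=1, p=1, q=1
  k=1: a=5, p=6, q=5
  k=2: a=3, p=19, q=16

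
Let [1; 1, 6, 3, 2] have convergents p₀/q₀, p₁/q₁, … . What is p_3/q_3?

41/22

Using pₖ = aₖpₖ₋₁ + pₖ₋₂, qₖ = aₖqₖ₋₁ + qₖ₋₂ (with p₋₁=1, p₋₂=0, q₋₁=0, q₋₂=1):
  k=0: a=1, p=1, q=1
  k=1: a=1, p=2, q=1
  k=2: a=6, p=13, q=7
  k=3: a=3, p=41, q=22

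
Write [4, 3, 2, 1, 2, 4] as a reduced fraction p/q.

Fold from the inside: start with 4/1.
  2 + 1/4 = 9/4
  1 + 4/9 = 13/9
  2 + 9/13 = 35/13
  3 + 13/35 = 118/35
  4 + 35/118 = 507/118

507/118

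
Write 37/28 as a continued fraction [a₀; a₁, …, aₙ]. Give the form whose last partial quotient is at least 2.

[1; 3, 9]

37 = 1*28 + 9
28 = 3*9 + 1
9 = 9*1 + 0  (stop)
So 37/28 = [1; 3, 9].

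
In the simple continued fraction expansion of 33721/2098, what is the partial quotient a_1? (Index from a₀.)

13

33721 = 16·2098 + 153   →  a_0 = 16
2098 = 13·153 + 109   →  a_1 = 13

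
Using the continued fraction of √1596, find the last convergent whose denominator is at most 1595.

63081/1579

√1596 = [39; 1, 18, 1, 78, …] (period length 4).
Convergents:
  p_0/q_0 = 39/1
  p_1/q_1 = 40/1
  p_2/q_2 = 759/19
  p_3/q_3 = 799/20
  p_4/q_4 = 63081/1579
  p_5/q_5 = 63880/1599
q_4 = 1579 ≤ 1595 < 1599 = q_5, so the answer is 63081/1579.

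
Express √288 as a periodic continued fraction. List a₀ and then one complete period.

[16; 1, 32]

a₀ = ⌊√288⌋ = 16.
With m₀=0, d₀=1 and mₖ₊₁ = dₖaₖ − mₖ, dₖ₊₁ = (n − mₖ₊₁²)/dₖ, aₖ₊₁ = ⌊(a₀+mₖ₊₁)/dₖ₊₁⌋:
  k=1: m=16, d=32, a=1
  k=2: m=16, d=1, a=32
d=1 and a=2a₀=32 at k=2, so the next step gives (m, d) = (16, 32) again — its k=1 value — and the period has length 2.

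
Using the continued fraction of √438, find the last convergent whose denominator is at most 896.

12285/587

√438 = [20; 1, 12, 1, 40, …] (period length 4).
Convergents:
  p_0/q_0 = 20/1
  p_1/q_1 = 21/1
  p_2/q_2 = 272/13
  p_3/q_3 = 293/14
  p_4/q_4 = 11992/573
  p_5/q_5 = 12285/587
  p_6/q_6 = 159412/7617
q_5 = 587 ≤ 896 < 7617 = q_6, so the answer is 12285/587.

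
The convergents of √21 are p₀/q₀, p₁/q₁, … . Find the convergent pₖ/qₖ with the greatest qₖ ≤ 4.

√21 = [4; 1, 1, 2, 1, 1, 8, …] (period length 6).
Convergents:
  p_0/q_0 = 4/1
  p_1/q_1 = 5/1
  p_2/q_2 = 9/2
  p_3/q_3 = 23/5
q_2 = 2 ≤ 4 < 5 = q_3, so the answer is 9/2.

9/2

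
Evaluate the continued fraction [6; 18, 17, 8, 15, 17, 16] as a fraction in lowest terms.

Fold from the inside: start with 16/1.
  17 + 1/16 = 273/16
  15 + 16/273 = 4111/273
  8 + 273/4111 = 33161/4111
  17 + 4111/33161 = 567848/33161
  18 + 33161/567848 = 10254425/567848
  6 + 567848/10254425 = 62094398/10254425

62094398/10254425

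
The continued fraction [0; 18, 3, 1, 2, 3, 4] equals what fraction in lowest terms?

Fold from the inside: start with 4/1.
  3 + 1/4 = 13/4
  2 + 4/13 = 30/13
  1 + 13/30 = 43/30
  3 + 30/43 = 159/43
  18 + 43/159 = 2905/159
  0 + 159/2905 = 159/2905

159/2905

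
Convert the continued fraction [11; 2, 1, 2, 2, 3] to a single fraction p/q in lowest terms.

Fold from the inside: start with 3/1.
  2 + 1/3 = 7/3
  2 + 3/7 = 17/7
  1 + 7/17 = 24/17
  2 + 17/24 = 65/24
  11 + 24/65 = 739/65

739/65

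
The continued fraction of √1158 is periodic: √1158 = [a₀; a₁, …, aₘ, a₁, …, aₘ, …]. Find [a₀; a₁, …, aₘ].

[34; 34, 68]

a₀ = ⌊√1158⌋ = 34.
With m₀=0, d₀=1 and mₖ₊₁ = dₖaₖ − mₖ, dₖ₊₁ = (n − mₖ₊₁²)/dₖ, aₖ₊₁ = ⌊(a₀+mₖ₊₁)/dₖ₊₁⌋:
  k=1: m=34, d=2, a=34
  k=2: m=34, d=1, a=68
d=1 and a=2a₀=68 at k=2, so the next step gives (m, d) = (34, 2) again — its k=1 value — and the period has length 2.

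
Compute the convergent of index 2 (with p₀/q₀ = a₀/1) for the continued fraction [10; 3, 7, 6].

Using pₖ = aₖpₖ₋₁ + pₖ₋₂, qₖ = aₖqₖ₋₁ + qₖ₋₂ (with p₋₁=1, p₋₂=0, q₋₁=0, q₋₂=1):
  k=0: a=10, p=10, q=1
  k=1: a=3, p=31, q=3
  k=2: a=7, p=227, q=22

227/22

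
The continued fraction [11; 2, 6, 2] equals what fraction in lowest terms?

321/28

Using pₖ = aₖpₖ₋₁ + pₖ₋₂ and qₖ = aₖqₖ₋₁ + qₖ₋₂:
  k=0: a=11, p=11, q=1
  k=1: a=2, p=23, q=2
  k=2: a=6, p=149, q=13
  k=3: a=2, p=321, q=28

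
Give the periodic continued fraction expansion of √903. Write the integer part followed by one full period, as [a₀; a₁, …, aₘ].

a₀ = ⌊√903⌋ = 30.
With m₀=0, d₀=1 and mₖ₊₁ = dₖaₖ − mₖ, dₖ₊₁ = (n − mₖ₊₁²)/dₖ, aₖ₊₁ = ⌊(a₀+mₖ₊₁)/dₖ₊₁⌋:
  k=1: m=30, d=3, a=20
  k=2: m=30, d=1, a=60
d=1 and a=2a₀=60 at k=2, so the next step gives (m, d) = (30, 3) again — its k=1 value — and the period has length 2.

[30; 20, 60]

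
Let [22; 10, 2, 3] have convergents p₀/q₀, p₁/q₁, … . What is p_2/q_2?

Using pₖ = aₖpₖ₋₁ + pₖ₋₂, qₖ = aₖqₖ₋₁ + qₖ₋₂ (with p₋₁=1, p₋₂=0, q₋₁=0, q₋₂=1):
  k=0: a=22, p=22, q=1
  k=1: a=10, p=221, q=10
  k=2: a=2, p=464, q=21

464/21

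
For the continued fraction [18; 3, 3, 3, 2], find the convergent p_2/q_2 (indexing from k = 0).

Using pₖ = aₖpₖ₋₁ + pₖ₋₂, qₖ = aₖqₖ₋₁ + qₖ₋₂ (with p₋₁=1, p₋₂=0, q₋₁=0, q₋₂=1):
  k=0: a=18, p=18, q=1
  k=1: a=3, p=55, q=3
  k=2: a=3, p=183, q=10

183/10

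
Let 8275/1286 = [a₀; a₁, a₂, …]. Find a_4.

18

8275 = 6·1286 + 559   →  a_0 = 6
1286 = 2·559 + 168   →  a_1 = 2
559 = 3·168 + 55   →  a_2 = 3
168 = 3·55 + 3   →  a_3 = 3
55 = 18·3 + 1   →  a_4 = 18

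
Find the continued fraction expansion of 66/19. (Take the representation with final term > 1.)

66 = 3×19 + 9
19 = 2×9 + 1
9 = 9×1 + 0  (stop)
So 66/19 = [3; 2, 9].

[3; 2, 9]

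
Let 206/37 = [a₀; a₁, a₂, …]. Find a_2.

1

206 = 5·37 + 21   →  a_0 = 5
37 = 1·21 + 16   →  a_1 = 1
21 = 1·16 + 5   →  a_2 = 1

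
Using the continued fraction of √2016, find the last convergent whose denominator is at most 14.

449/10

√2016 = [44; 1, 8, 1, 88, …] (period length 4).
Convergents:
  p_0/q_0 = 44/1
  p_1/q_1 = 45/1
  p_2/q_2 = 404/9
  p_3/q_3 = 449/10
  p_4/q_4 = 39916/889
q_3 = 10 ≤ 14 < 889 = q_4, so the answer is 449/10.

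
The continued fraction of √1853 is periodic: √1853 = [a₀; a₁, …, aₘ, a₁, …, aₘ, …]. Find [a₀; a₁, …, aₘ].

a₀ = ⌊√1853⌋ = 43.
With m₀=0, d₀=1 and mₖ₊₁ = dₖaₖ − mₖ, dₖ₊₁ = (n − mₖ₊₁²)/dₖ, aₖ₊₁ = ⌊(a₀+mₖ₊₁)/dₖ₊₁⌋:
  k=1: m=43, d=4, a=21
  k=2: m=41, d=43, a=1
  k=3: m=2, d=43, a=1
  k=4: m=41, d=4, a=21
  k=5: m=43, d=1, a=86
d=1 and a=2a₀=86 at k=5, so the next step gives (m, d) = (43, 4) again — its k=1 value — and the period has length 5.

[43; 21, 1, 1, 21, 86]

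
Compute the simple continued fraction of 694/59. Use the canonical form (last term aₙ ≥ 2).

694 = 11*59 + 45
59 = 1*45 + 14
45 = 3*14 + 3
14 = 4*3 + 2
3 = 1*2 + 1
2 = 2*1 + 0  (stop)
So 694/59 = [11; 1, 3, 4, 1, 2].

[11; 1, 3, 4, 1, 2]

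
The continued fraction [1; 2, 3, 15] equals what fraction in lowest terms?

153/107

Using pₖ = aₖpₖ₋₁ + pₖ₋₂ and qₖ = aₖqₖ₋₁ + qₖ₋₂:
  k=0: a=1, p=1, q=1
  k=1: a=2, p=3, q=2
  k=2: a=3, p=10, q=7
  k=3: a=15, p=153, q=107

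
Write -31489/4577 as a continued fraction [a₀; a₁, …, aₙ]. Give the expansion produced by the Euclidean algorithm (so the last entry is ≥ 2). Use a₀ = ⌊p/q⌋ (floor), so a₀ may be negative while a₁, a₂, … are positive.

-31489 = -7*4577 + 550
4577 = 8*550 + 177
550 = 3*177 + 19
177 = 9*19 + 6
19 = 3*6 + 1
6 = 6*1 + 0  (stop)
So -31489/4577 = [-7; 8, 3, 9, 3, 6].

[-7; 8, 3, 9, 3, 6]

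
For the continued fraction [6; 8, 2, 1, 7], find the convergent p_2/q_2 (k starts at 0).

Using pₖ = aₖpₖ₋₁ + pₖ₋₂, qₖ = aₖqₖ₋₁ + qₖ₋₂ (with p₋₁=1, p₋₂=0, q₋₁=0, q₋₂=1):
  k=0: a=6, p=6, q=1
  k=1: a=8, p=49, q=8
  k=2: a=2, p=104, q=17

104/17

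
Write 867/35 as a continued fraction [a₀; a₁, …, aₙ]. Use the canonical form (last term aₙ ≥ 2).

[24; 1, 3, 2, 1, 2]

867 = 24·35 + 27
35 = 1·27 + 8
27 = 3·8 + 3
8 = 2·3 + 2
3 = 1·2 + 1
2 = 2·1 + 0  (stop)
So 867/35 = [24; 1, 3, 2, 1, 2].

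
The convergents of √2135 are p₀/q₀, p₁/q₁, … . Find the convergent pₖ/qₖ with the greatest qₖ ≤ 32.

1340/29

√2135 = [46; 4, 1, 5, 1, 4, 92, …] (period length 6).
Convergents:
  p_0/q_0 = 46/1
  p_1/q_1 = 185/4
  p_2/q_2 = 231/5
  p_3/q_3 = 1340/29
  p_4/q_4 = 1571/34
q_3 = 29 ≤ 32 < 34 = q_4, so the answer is 1340/29.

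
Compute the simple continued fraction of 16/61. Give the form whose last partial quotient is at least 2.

[0; 3, 1, 4, 3]

16 = 0·61 + 16
61 = 3·16 + 13
16 = 1·13 + 3
13 = 4·3 + 1
3 = 3·1 + 0  (stop)
So 16/61 = [0; 3, 1, 4, 3].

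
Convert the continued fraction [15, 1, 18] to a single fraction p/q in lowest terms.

Using pₖ = aₖpₖ₋₁ + pₖ₋₂ and qₖ = aₖqₖ₋₁ + qₖ₋₂:
  k=0: a=15, p=15, q=1
  k=1: a=1, p=16, q=1
  k=2: a=18, p=303, q=19

303/19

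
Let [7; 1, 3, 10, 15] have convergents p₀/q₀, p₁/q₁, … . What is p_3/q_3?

Using pₖ = aₖpₖ₋₁ + pₖ₋₂, qₖ = aₖqₖ₋₁ + qₖ₋₂ (with p₋₁=1, p₋₂=0, q₋₁=0, q₋₂=1):
  k=0: a=7, p=7, q=1
  k=1: a=1, p=8, q=1
  k=2: a=3, p=31, q=4
  k=3: a=10, p=318, q=41

318/41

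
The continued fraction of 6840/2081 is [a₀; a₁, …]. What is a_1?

6840 = 3·2081 + 597   →  a_0 = 3
2081 = 3·597 + 290   →  a_1 = 3

3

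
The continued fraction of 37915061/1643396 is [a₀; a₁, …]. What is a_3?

37915061 = 23·1643396 + 116953   →  a_0 = 23
1643396 = 14·116953 + 6054   →  a_1 = 14
116953 = 19·6054 + 1927   →  a_2 = 19
6054 = 3·1927 + 273   →  a_3 = 3

3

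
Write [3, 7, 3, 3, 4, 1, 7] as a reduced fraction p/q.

9483/3023

Fold from the inside: start with 7/1.
  1 + 1/7 = 8/7
  4 + 7/8 = 39/8
  3 + 8/39 = 125/39
  3 + 39/125 = 414/125
  7 + 125/414 = 3023/414
  3 + 414/3023 = 9483/3023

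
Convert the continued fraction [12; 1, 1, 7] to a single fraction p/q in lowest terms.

Fold from the inside: start with 7/1.
  1 + 1/7 = 8/7
  1 + 7/8 = 15/8
  12 + 8/15 = 188/15

188/15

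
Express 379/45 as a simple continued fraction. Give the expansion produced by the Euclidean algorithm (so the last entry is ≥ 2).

[8; 2, 2, 1, 2, 2]

379 = 8×45 + 19
45 = 2×19 + 7
19 = 2×7 + 5
7 = 1×5 + 2
5 = 2×2 + 1
2 = 2×1 + 0  (stop)
So 379/45 = [8; 2, 2, 1, 2, 2].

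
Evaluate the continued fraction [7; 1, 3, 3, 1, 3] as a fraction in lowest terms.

Fold from the inside: start with 3/1.
  1 + 1/3 = 4/3
  3 + 3/4 = 15/4
  3 + 4/15 = 49/15
  1 + 15/49 = 64/49
  7 + 49/64 = 497/64

497/64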